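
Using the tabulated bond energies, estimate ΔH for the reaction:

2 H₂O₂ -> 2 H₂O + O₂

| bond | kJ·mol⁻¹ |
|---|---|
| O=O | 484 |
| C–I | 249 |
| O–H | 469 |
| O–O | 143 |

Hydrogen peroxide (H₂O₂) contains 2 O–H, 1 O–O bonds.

ΔH ≈ −198 kJ

Bonds broken (reactants):
  O–H: 4 × 469 = 1876
  O–O: 2 × 143 = 286
  Σ(broken) = 2162 kJ
Bonds formed (products):
  O–H: 4 × 469 = 1876
  O=O: 1 × 484 = 484
  Σ(formed) = 2360 kJ
ΔH = Σ(broken) − Σ(formed) = 2162 − 2360 = −198 kJ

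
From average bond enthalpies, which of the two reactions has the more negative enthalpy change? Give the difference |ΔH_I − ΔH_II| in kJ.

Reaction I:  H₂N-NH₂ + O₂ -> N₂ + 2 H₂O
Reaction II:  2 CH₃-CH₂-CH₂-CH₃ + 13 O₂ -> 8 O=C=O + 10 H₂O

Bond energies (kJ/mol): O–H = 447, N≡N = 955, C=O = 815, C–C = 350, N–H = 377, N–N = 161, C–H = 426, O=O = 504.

Reaction I:
  Bonds broken (reactants):
    N–H: 4 × 377 = 1508
    N–N: 1 × 161 = 161
    O=O: 1 × 504 = 504
    Σ(broken) = 2173 kJ
  Bonds formed (products):
    N≡N: 1 × 955 = 955
    O–H: 4 × 447 = 1788
    Σ(formed) = 2743 kJ
  ΔH_I = 2173 − 2743 = −570 kJ
Reaction II:
  Bonds broken (reactants):
    C–C: 6 × 350 = 2100
    C–H: 20 × 426 = 8520
    O=O: 13 × 504 = 6552
    Σ(broken) = 17172 kJ
  Bonds formed (products):
    C=O: 16 × 815 = 13040
    O–H: 20 × 447 = 8940
    Σ(formed) = 21980 kJ
  ΔH_II = 17172 − 21980 = −4808 kJ
ΔH_I − ΔH_II = +4238 kJ, so reaction II has the more negative ΔH; |ΔH_I − ΔH_II| = 4238 kJ.

Reaction II, by 4238 kJ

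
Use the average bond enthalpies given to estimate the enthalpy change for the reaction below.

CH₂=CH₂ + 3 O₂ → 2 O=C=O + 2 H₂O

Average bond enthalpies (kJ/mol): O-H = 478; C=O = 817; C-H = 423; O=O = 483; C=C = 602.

ΔH ≈ −1437 kJ

Bonds broken (reactants):
  C-H: 4 × 423 = 1692
  C=C: 1 × 602 = 602
  O=O: 3 × 483 = 1449
  Σ(broken) = 3743 kJ
Bonds formed (products):
  C=O: 4 × 817 = 3268
  O-H: 4 × 478 = 1912
  Σ(formed) = 5180 kJ
ΔH = Σ(broken) − Σ(formed) = 3743 − 5180 = −1437 kJ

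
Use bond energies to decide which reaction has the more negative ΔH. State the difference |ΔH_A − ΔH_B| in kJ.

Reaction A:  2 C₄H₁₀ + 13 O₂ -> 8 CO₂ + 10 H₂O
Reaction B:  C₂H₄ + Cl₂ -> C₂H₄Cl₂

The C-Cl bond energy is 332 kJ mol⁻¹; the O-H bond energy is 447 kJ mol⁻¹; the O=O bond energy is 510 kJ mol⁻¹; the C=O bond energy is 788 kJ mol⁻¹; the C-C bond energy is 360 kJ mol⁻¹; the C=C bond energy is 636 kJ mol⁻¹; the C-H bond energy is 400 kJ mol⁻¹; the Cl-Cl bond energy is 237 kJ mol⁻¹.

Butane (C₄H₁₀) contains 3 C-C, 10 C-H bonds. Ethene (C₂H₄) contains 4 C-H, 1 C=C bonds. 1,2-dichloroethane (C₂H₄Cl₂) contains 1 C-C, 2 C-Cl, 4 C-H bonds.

Reaction A:
  Bonds broken (reactants):
    C-C: 6 × 360 = 2160
    C-H: 20 × 400 = 8000
    O=O: 13 × 510 = 6630
    Σ(broken) = 16790 kJ
  Bonds formed (products):
    C=O: 16 × 788 = 12608
    O-H: 20 × 447 = 8940
    Σ(formed) = 21548 kJ
  ΔH_A = 16790 − 21548 = −4758 kJ
Reaction B:
  Bonds broken (reactants):
    C-H: 4 × 400 = 1600
    C=C: 1 × 636 = 636
    Cl-Cl: 1 × 237 = 237
    Σ(broken) = 2473 kJ
  Bonds formed (products):
    C-C: 1 × 360 = 360
    C-Cl: 2 × 332 = 664
    C-H: 4 × 400 = 1600
    Σ(formed) = 2624 kJ
  ΔH_B = 2473 − 2624 = −151 kJ
ΔH_A − ΔH_B = −4607 kJ, so reaction A has the more negative ΔH; |ΔH_A − ΔH_B| = 4607 kJ.

Reaction A, by 4607 kJ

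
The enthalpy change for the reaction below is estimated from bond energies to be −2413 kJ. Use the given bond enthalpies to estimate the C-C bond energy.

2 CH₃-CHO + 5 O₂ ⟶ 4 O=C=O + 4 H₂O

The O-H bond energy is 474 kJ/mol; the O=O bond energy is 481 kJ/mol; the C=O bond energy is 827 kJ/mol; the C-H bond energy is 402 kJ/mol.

D(C-C) ≈ 360 kJ/mol

Let D be the C-C bond energy.
Σ(broken) = 2×D + 8×402 + 2×827 + 5×481 = 7275 + 2D
Σ(formed) = 8×827 + 8×474 = 10408
ΔH = Σ(broken) − Σ(formed) = (7275 + 2D) − (10408) = −3133 + 2D
Setting this equal to −2413 kJ gives 2D = 720, so D = 360 kJ/mol.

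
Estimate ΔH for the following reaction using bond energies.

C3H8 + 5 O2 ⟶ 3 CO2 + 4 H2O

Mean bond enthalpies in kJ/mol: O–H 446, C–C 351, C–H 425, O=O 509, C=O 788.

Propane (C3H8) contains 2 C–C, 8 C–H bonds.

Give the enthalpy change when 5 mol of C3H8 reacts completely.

Bonds broken (reactants):
  C–C: 2 × 351 = 702
  C–H: 8 × 425 = 3400
  O=O: 5 × 509 = 2545
  Σ(broken) = 6647 kJ
Bonds formed (products):
  C=O: 6 × 788 = 4728
  O–H: 8 × 446 = 3568
  Σ(formed) = 8296 kJ
ΔH = Σ(broken) − Σ(formed) = 6647 − 8296 = −1649 kJ
For 5× the reaction as written: 5 × (−1649) = −8245 kJ

ΔH = −8245 kJ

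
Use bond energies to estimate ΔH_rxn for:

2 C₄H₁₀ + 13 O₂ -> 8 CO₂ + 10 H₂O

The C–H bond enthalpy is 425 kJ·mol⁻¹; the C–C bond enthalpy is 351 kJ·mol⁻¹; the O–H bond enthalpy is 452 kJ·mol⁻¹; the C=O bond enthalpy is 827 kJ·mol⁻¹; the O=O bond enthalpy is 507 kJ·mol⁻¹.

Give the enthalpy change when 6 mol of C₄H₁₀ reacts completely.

ΔH = −15225 kJ

Bonds broken (reactants):
  C–C: 6 × 351 = 2106
  C–H: 20 × 425 = 8500
  O=O: 13 × 507 = 6591
  Σ(broken) = 17197 kJ
Bonds formed (products):
  C=O: 16 × 827 = 13232
  O–H: 20 × 452 = 9040
  Σ(formed) = 22272 kJ
ΔH = Σ(broken) − Σ(formed) = 17197 − 22272 = −5075 kJ
For 3× the reaction as written: 3 × (−5075) = −15225 kJ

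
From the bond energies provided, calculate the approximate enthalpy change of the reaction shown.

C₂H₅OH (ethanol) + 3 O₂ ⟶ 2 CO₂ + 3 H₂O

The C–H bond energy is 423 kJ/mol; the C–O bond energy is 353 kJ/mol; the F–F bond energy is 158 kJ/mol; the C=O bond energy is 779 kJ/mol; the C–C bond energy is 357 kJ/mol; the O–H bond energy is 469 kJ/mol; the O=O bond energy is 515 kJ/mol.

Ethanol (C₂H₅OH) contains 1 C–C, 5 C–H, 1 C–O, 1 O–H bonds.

Bonds broken (reactants):
  C–C: 1 × 357 = 357
  C–H: 5 × 423 = 2115
  C–O: 1 × 353 = 353
  O–H: 1 × 469 = 469
  O=O: 3 × 515 = 1545
  Σ(broken) = 4839 kJ
Bonds formed (products):
  C=O: 4 × 779 = 3116
  O–H: 6 × 469 = 2814
  Σ(formed) = 5930 kJ
ΔH = Σ(broken) − Σ(formed) = 4839 − 5930 = −1091 kJ

ΔH ≈ −1091 kJ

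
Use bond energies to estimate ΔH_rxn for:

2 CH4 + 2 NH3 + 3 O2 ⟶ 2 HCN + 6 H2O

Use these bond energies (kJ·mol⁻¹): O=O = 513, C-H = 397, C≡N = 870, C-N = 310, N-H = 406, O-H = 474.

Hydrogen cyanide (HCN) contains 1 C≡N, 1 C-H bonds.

Bonds broken (reactants):
  C-H: 8 × 397 = 3176
  N-H: 6 × 406 = 2436
  O=O: 3 × 513 = 1539
  Σ(broken) = 7151 kJ
Bonds formed (products):
  C≡N: 2 × 870 = 1740
  C-H: 2 × 397 = 794
  O-H: 12 × 474 = 5688
  Σ(formed) = 8222 kJ
ΔH = Σ(broken) − Σ(formed) = 7151 − 8222 = −1071 kJ

ΔH ≈ −1071 kJ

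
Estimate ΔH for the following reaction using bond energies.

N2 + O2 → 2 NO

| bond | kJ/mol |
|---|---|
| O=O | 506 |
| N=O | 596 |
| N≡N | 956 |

ΔH ≈ +270 kJ

Bonds broken (reactants):
  N≡N: 1 × 956 = 956
  O=O: 1 × 506 = 506
  Σ(broken) = 1462 kJ
Bonds formed (products):
  N=O: 2 × 596 = 1192
  Σ(formed) = 1192 kJ
ΔH = Σ(broken) − Σ(formed) = 1462 − 1192 = +270 kJ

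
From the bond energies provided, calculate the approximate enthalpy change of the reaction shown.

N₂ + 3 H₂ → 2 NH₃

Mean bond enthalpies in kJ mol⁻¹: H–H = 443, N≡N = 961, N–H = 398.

Bonds broken (reactants):
  H–H: 3 × 443 = 1329
  N≡N: 1 × 961 = 961
  Σ(broken) = 2290 kJ
Bonds formed (products):
  N–H: 6 × 398 = 2388
  Σ(formed) = 2388 kJ
ΔH = Σ(broken) − Σ(formed) = 2290 − 2388 = −98 kJ

ΔH ≈ −98 kJ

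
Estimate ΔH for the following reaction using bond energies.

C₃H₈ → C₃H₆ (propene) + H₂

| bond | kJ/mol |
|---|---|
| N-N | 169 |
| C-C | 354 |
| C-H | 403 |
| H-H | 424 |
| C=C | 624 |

ΔH ≈ +112 kJ

Bonds broken (reactants):
  C-C: 2 × 354 = 708
  C-H: 8 × 403 = 3224
  Σ(broken) = 3932 kJ
Bonds formed (products):
  C-C: 1 × 354 = 354
  C-H: 6 × 403 = 2418
  C=C: 1 × 624 = 624
  H-H: 1 × 424 = 424
  Σ(formed) = 3820 kJ
ΔH = Σ(broken) − Σ(formed) = 3932 − 3820 = +112 kJ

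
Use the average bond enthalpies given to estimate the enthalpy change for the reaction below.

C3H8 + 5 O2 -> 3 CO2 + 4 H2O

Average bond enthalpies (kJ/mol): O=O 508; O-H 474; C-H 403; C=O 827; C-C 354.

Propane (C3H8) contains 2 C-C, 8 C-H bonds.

ΔH ≈ −2282 kJ

Bonds broken (reactants):
  C-C: 2 × 354 = 708
  C-H: 8 × 403 = 3224
  O=O: 5 × 508 = 2540
  Σ(broken) = 6472 kJ
Bonds formed (products):
  C=O: 6 × 827 = 4962
  O-H: 8 × 474 = 3792
  Σ(formed) = 8754 kJ
ΔH = Σ(broken) − Σ(formed) = 6472 − 8754 = −2282 kJ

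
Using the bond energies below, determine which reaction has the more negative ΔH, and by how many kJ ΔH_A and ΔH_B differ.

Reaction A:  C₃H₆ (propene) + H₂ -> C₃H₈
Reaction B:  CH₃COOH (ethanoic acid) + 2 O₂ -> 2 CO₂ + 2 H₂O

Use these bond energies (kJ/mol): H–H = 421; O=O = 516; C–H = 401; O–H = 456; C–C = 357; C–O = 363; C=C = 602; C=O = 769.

Reaction B, by 584 kJ

Reaction A:
  Bonds broken (reactants):
    C–C: 1 × 357 = 357
    C–H: 6 × 401 = 2406
    C=C: 1 × 602 = 602
    H–H: 1 × 421 = 421
    Σ(broken) = 3786 kJ
  Bonds formed (products):
    C–C: 2 × 357 = 714
    C–H: 8 × 401 = 3208
    Σ(formed) = 3922 kJ
  ΔH_A = 3786 − 3922 = −136 kJ
Reaction B:
  Bonds broken (reactants):
    C–C: 1 × 357 = 357
    C–H: 3 × 401 = 1203
    C–O: 1 × 363 = 363
    C=O: 1 × 769 = 769
    O–H: 1 × 456 = 456
    O=O: 2 × 516 = 1032
    Σ(broken) = 4180 kJ
  Bonds formed (products):
    C=O: 4 × 769 = 3076
    O–H: 4 × 456 = 1824
    Σ(formed) = 4900 kJ
  ΔH_B = 4180 − 4900 = −720 kJ
ΔH_A − ΔH_B = +584 kJ, so reaction B has the more negative ΔH; |ΔH_A − ΔH_B| = 584 kJ.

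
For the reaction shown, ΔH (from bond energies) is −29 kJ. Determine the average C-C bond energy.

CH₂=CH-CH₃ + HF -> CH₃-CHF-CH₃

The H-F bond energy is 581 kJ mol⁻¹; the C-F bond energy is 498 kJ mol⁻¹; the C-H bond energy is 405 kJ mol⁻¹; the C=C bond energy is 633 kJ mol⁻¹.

D(C-C) ≈ 340 kJ/mol

Let D be the C-C bond energy.
Σ(broken) = 1×D + 6×405 + 1×633 + 1×581 = 3644 + D
Σ(formed) = 2×D + 1×498 + 7×405 = 3333 + 2D
ΔH = Σ(broken) − Σ(formed) = (3644 + D) − (3333 + 2D) = +311 − D
Setting this equal to −29 kJ gives D = 340 kJ/mol.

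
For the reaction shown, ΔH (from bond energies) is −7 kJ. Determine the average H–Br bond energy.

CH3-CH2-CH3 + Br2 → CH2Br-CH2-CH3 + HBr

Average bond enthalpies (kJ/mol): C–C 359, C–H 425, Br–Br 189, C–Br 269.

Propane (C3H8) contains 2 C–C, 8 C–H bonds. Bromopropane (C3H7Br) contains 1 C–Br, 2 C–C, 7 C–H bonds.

D(H–Br) ≈ 352 kJ/mol

Let D be the H–Br bond energy.
Σ(broken) = 1×189 + 2×359 + 8×425 = 4307
Σ(formed) = 1×269 + 2×359 + 7×425 + 1×D = 3962 + D
ΔH = Σ(broken) − Σ(formed) = (4307) − (3962 + D) = +345 − D
Setting this equal to −7 kJ gives D = 352 kJ/mol.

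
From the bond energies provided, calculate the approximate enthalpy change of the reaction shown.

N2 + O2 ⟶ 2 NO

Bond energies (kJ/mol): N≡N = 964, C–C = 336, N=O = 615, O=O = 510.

ΔH ≈ +244 kJ

Bonds broken (reactants):
  N≡N: 1 × 964 = 964
  O=O: 1 × 510 = 510
  Σ(broken) = 1474 kJ
Bonds formed (products):
  N=O: 2 × 615 = 1230
  Σ(formed) = 1230 kJ
ΔH = Σ(broken) − Σ(formed) = 1474 − 1230 = +244 kJ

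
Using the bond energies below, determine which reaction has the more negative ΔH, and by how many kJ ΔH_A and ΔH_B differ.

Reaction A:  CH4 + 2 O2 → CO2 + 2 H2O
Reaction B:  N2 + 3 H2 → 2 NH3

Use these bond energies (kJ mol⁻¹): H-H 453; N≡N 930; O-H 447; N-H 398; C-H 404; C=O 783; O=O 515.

Reaction A, by 609 kJ

Reaction A:
  Bonds broken (reactants):
    C-H: 4 × 404 = 1616
    O=O: 2 × 515 = 1030
    Σ(broken) = 2646 kJ
  Bonds formed (products):
    C=O: 2 × 783 = 1566
    O-H: 4 × 447 = 1788
    Σ(formed) = 3354 kJ
  ΔH_A = 2646 − 3354 = −708 kJ
Reaction B:
  Bonds broken (reactants):
    H-H: 3 × 453 = 1359
    N≡N: 1 × 930 = 930
    Σ(broken) = 2289 kJ
  Bonds formed (products):
    N-H: 6 × 398 = 2388
    Σ(formed) = 2388 kJ
  ΔH_B = 2289 − 2388 = −99 kJ
ΔH_A − ΔH_B = −609 kJ, so reaction A has the more negative ΔH; |ΔH_A − ΔH_B| = 609 kJ.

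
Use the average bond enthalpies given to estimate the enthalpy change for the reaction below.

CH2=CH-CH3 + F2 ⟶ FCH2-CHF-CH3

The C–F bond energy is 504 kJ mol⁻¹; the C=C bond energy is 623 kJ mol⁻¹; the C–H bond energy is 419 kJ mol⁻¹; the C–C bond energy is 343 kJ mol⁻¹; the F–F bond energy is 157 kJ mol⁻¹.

ΔH ≈ −571 kJ

Bonds broken (reactants):
  C–C: 1 × 343 = 343
  C–H: 6 × 419 = 2514
  C=C: 1 × 623 = 623
  F–F: 1 × 157 = 157
  Σ(broken) = 3637 kJ
Bonds formed (products):
  C–C: 2 × 343 = 686
  C–F: 2 × 504 = 1008
  C–H: 6 × 419 = 2514
  Σ(formed) = 4208 kJ
ΔH = Σ(broken) − Σ(formed) = 3637 − 4208 = −571 kJ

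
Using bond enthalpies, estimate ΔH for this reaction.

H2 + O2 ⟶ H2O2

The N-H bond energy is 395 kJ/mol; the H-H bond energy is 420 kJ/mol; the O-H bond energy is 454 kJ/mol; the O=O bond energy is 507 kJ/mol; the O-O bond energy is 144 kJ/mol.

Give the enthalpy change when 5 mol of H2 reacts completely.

ΔH = −625 kJ

Bonds broken (reactants):
  H-H: 1 × 420 = 420
  O=O: 1 × 507 = 507
  Σ(broken) = 927 kJ
Bonds formed (products):
  O-H: 2 × 454 = 908
  O-O: 1 × 144 = 144
  Σ(formed) = 1052 kJ
ΔH = Σ(broken) − Σ(formed) = 927 − 1052 = −125 kJ
For 5× the reaction as written: 5 × (−125) = −625 kJ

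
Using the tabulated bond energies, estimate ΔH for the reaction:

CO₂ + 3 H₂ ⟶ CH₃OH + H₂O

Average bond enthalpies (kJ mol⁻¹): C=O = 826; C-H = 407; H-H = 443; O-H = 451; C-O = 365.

Bonds broken (reactants):
  C=O: 2 × 826 = 1652
  H-H: 3 × 443 = 1329
  Σ(broken) = 2981 kJ
Bonds formed (products):
  C-H: 3 × 407 = 1221
  C-O: 1 × 365 = 365
  O-H: 3 × 451 = 1353
  Σ(formed) = 2939 kJ
ΔH = Σ(broken) − Σ(formed) = 2981 − 2939 = +42 kJ

ΔH ≈ +42 kJ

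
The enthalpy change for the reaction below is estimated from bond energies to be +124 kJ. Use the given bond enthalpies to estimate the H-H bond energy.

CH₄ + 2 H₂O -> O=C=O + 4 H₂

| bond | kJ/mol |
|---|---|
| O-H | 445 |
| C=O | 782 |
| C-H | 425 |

D(H-H) ≈ 448 kJ/mol

Let D be the H-H bond energy.
Σ(broken) = 4×425 + 4×445 = 3480
Σ(formed) = 2×782 + 4×D = 1564 + 4D
ΔH = Σ(broken) − Σ(formed) = (3480) − (1564 + 4D) = +1916 − 4D
Setting this equal to +124 kJ gives 4D = 1792, so D = 448 kJ/mol.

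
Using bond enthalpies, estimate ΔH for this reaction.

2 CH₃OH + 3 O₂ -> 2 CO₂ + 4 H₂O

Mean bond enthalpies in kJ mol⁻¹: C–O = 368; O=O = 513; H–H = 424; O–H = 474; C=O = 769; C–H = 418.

Bonds broken (reactants):
  C–H: 6 × 418 = 2508
  C–O: 2 × 368 = 736
  O–H: 2 × 474 = 948
  O=O: 3 × 513 = 1539
  Σ(broken) = 5731 kJ
Bonds formed (products):
  C=O: 4 × 769 = 3076
  O–H: 8 × 474 = 3792
  Σ(formed) = 6868 kJ
ΔH = Σ(broken) − Σ(formed) = 5731 − 6868 = −1137 kJ

ΔH ≈ −1137 kJ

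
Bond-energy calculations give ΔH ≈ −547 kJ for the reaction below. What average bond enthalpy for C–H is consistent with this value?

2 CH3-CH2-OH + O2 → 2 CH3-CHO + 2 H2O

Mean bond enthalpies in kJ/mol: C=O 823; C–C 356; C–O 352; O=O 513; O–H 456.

D(C–H) ≈ 397 kJ/mol

Let D be the C–H bond energy.
Σ(broken) = 2×356 + 10×D + 2×352 + 2×456 + 1×513 = 2841 + 10D
Σ(formed) = 2×356 + 8×D + 2×823 + 4×456 = 4182 + 8D
ΔH = Σ(broken) − Σ(formed) = (2841 + 10D) − (4182 + 8D) = −1341 + 2D
Setting this equal to −547 kJ gives 2D = 794, so D = 397 kJ/mol.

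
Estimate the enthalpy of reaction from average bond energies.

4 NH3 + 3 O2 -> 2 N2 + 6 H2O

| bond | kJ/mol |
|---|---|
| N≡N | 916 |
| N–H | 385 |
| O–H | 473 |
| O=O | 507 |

Bonds broken (reactants):
  N–H: 12 × 385 = 4620
  O=O: 3 × 507 = 1521
  Σ(broken) = 6141 kJ
Bonds formed (products):
  N≡N: 2 × 916 = 1832
  O–H: 12 × 473 = 5676
  Σ(formed) = 7508 kJ
ΔH = Σ(broken) − Σ(formed) = 6141 − 7508 = −1367 kJ

ΔH ≈ −1367 kJ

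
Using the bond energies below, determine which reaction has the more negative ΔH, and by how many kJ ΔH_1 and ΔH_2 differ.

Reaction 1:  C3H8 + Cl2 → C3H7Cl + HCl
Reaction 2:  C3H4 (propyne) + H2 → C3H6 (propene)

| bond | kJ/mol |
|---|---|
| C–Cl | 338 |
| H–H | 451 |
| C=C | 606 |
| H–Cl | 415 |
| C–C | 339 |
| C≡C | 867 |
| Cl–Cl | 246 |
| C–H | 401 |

Reaction 1:
  Bonds broken (reactants):
    C–C: 2 × 339 = 678
    C–H: 8 × 401 = 3208
    Cl–Cl: 1 × 246 = 246
    Σ(broken) = 4132 kJ
  Bonds formed (products):
    C–C: 2 × 339 = 678
    C–Cl: 1 × 338 = 338
    C–H: 7 × 401 = 2807
    H–Cl: 1 × 415 = 415
    Σ(formed) = 4238 kJ
  ΔH_1 = 4132 − 4238 = −106 kJ
Reaction 2:
  Bonds broken (reactants):
    C≡C: 1 × 867 = 867
    C–C: 1 × 339 = 339
    C–H: 4 × 401 = 1604
    H–H: 1 × 451 = 451
    Σ(broken) = 3261 kJ
  Bonds formed (products):
    C–C: 1 × 339 = 339
    C–H: 6 × 401 = 2406
    C=C: 1 × 606 = 606
    Σ(formed) = 3351 kJ
  ΔH_2 = 3261 − 3351 = −90 kJ
ΔH_1 − ΔH_2 = −16 kJ, so reaction 1 has the more negative ΔH; |ΔH_1 − ΔH_2| = 16 kJ.

Reaction 1, by 16 kJ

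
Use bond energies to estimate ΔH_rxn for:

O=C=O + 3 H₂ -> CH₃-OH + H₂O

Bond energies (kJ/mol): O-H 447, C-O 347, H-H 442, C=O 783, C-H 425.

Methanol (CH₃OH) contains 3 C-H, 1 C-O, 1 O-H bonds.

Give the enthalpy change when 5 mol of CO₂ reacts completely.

Bonds broken (reactants):
  C=O: 2 × 783 = 1566
  H-H: 3 × 442 = 1326
  Σ(broken) = 2892 kJ
Bonds formed (products):
  C-H: 3 × 425 = 1275
  C-O: 1 × 347 = 347
  O-H: 3 × 447 = 1341
  Σ(formed) = 2963 kJ
ΔH = Σ(broken) − Σ(formed) = 2892 − 2963 = −71 kJ
For 5× the reaction as written: 5 × (−71) = −355 kJ

ΔH = −355 kJ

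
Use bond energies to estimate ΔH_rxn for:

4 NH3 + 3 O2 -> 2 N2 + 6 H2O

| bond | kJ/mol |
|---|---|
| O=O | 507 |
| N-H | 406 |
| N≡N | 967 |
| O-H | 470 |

ΔH ≈ −1181 kJ

Bonds broken (reactants):
  N-H: 12 × 406 = 4872
  O=O: 3 × 507 = 1521
  Σ(broken) = 6393 kJ
Bonds formed (products):
  N≡N: 2 × 967 = 1934
  O-H: 12 × 470 = 5640
  Σ(formed) = 7574 kJ
ΔH = Σ(broken) − Σ(formed) = 6393 − 7574 = −1181 kJ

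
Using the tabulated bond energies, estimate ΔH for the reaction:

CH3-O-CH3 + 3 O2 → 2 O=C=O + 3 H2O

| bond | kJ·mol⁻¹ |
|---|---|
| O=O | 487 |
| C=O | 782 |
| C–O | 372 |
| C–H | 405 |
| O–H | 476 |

ΔH ≈ −1349 kJ

Bonds broken (reactants):
  C–H: 6 × 405 = 2430
  C–O: 2 × 372 = 744
  O=O: 3 × 487 = 1461
  Σ(broken) = 4635 kJ
Bonds formed (products):
  C=O: 4 × 782 = 3128
  O–H: 6 × 476 = 2856
  Σ(formed) = 5984 kJ
ΔH = Σ(broken) − Σ(formed) = 4635 − 5984 = −1349 kJ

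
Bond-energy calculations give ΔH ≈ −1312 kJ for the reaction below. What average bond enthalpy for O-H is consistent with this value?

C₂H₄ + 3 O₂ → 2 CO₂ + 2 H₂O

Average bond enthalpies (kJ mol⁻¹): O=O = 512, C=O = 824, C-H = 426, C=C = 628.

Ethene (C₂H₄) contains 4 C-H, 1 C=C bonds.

Let D be the O-H bond energy.
Σ(broken) = 4×426 + 1×628 + 3×512 = 3868
Σ(formed) = 4×824 + 4×D = 3296 + 4D
ΔH = Σ(broken) − Σ(formed) = (3868) − (3296 + 4D) = +572 − 4D
Setting this equal to −1312 kJ gives 4D = 1884, so D = 471 kJ/mol.

D(O-H) ≈ 471 kJ/mol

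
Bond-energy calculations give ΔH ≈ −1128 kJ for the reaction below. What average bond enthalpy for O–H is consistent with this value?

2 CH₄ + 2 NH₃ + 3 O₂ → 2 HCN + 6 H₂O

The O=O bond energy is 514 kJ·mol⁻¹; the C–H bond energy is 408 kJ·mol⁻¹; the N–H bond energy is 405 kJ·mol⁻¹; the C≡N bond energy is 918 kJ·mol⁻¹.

Let D be the O–H bond energy.
Σ(broken) = 8×408 + 6×405 + 3×514 = 7236
Σ(formed) = 2×918 + 2×408 + 12×D = 2652 + 12D
ΔH = Σ(broken) − Σ(formed) = (7236) − (2652 + 12D) = +4584 − 12D
Setting this equal to −1128 kJ gives 12D = 5712, so D = 476 kJ/mol.

D(O–H) ≈ 476 kJ/mol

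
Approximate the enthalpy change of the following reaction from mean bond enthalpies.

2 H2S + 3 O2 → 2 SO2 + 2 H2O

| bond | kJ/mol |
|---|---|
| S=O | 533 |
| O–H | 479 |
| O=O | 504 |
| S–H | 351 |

ΔH ≈ −1132 kJ

Bonds broken (reactants):
  O=O: 3 × 504 = 1512
  S–H: 4 × 351 = 1404
  Σ(broken) = 2916 kJ
Bonds formed (products):
  O–H: 4 × 479 = 1916
  S=O: 4 × 533 = 2132
  Σ(formed) = 4048 kJ
ΔH = Σ(broken) − Σ(formed) = 2916 − 4048 = −1132 kJ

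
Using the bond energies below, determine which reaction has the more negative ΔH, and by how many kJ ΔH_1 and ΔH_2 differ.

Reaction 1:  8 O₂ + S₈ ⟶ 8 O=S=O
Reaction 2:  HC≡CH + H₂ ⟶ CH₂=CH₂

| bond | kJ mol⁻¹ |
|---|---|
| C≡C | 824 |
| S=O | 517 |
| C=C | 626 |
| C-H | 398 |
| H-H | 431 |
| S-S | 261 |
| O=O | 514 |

Reaction 1:
  Bonds broken (reactants):
    O=O: 8 × 514 = 4112
    S-S: 8 × 261 = 2088
    Σ(broken) = 6200 kJ
  Bonds formed (products):
    S=O: 16 × 517 = 8272
    Σ(formed) = 8272 kJ
  ΔH_1 = 6200 − 8272 = −2072 kJ
Reaction 2:
  Bonds broken (reactants):
    C≡C: 1 × 824 = 824
    C-H: 2 × 398 = 796
    H-H: 1 × 431 = 431
    Σ(broken) = 2051 kJ
  Bonds formed (products):
    C-H: 4 × 398 = 1592
    C=C: 1 × 626 = 626
    Σ(formed) = 2218 kJ
  ΔH_2 = 2051 − 2218 = −167 kJ
ΔH_1 − ΔH_2 = −1905 kJ, so reaction 1 has the more negative ΔH; |ΔH_1 − ΔH_2| = 1905 kJ.

Reaction 1, by 1905 kJ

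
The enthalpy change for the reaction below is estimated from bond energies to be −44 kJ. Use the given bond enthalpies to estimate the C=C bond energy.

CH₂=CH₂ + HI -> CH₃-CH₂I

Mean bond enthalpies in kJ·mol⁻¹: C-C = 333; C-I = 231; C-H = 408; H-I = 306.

Let D be the C=C bond energy.
Σ(broken) = 4×408 + 1×D + 1×306 = 1938 + D
Σ(formed) = 1×333 + 5×408 + 1×231 = 2604
ΔH = Σ(broken) − Σ(formed) = (1938 + D) − (2604) = −666 + D
Setting this equal to −44 kJ gives D = 622 kJ/mol.

D(C=C) ≈ 622 kJ/mol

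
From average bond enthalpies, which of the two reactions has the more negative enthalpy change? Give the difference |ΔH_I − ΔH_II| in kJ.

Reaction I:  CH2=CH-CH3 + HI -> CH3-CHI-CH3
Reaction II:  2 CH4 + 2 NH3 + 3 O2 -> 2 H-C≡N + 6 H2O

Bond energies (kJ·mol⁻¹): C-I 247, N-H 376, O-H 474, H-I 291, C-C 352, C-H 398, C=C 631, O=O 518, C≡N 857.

Reaction II, by 1129 kJ

Reaction I:
  Bonds broken (reactants):
    C-C: 1 × 352 = 352
    C-H: 6 × 398 = 2388
    C=C: 1 × 631 = 631
    H-I: 1 × 291 = 291
    Σ(broken) = 3662 kJ
  Bonds formed (products):
    C-C: 2 × 352 = 704
    C-H: 7 × 398 = 2786
    C-I: 1 × 247 = 247
    Σ(formed) = 3737 kJ
  ΔH_I = 3662 − 3737 = −75 kJ
Reaction II:
  Bonds broken (reactants):
    C-H: 8 × 398 = 3184
    N-H: 6 × 376 = 2256
    O=O: 3 × 518 = 1554
    Σ(broken) = 6994 kJ
  Bonds formed (products):
    C≡N: 2 × 857 = 1714
    C-H: 2 × 398 = 796
    O-H: 12 × 474 = 5688
    Σ(formed) = 8198 kJ
  ΔH_II = 6994 − 8198 = −1204 kJ
ΔH_I − ΔH_II = +1129 kJ, so reaction II has the more negative ΔH; |ΔH_I − ΔH_II| = 1129 kJ.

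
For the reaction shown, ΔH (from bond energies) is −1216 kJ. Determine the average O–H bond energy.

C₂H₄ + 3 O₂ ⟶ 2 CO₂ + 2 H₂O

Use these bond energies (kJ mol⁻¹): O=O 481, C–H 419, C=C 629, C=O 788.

Let D be the O–H bond energy.
Σ(broken) = 4×419 + 1×629 + 3×481 = 3748
Σ(formed) = 4×788 + 4×D = 3152 + 4D
ΔH = Σ(broken) − Σ(formed) = (3748) − (3152 + 4D) = +596 − 4D
Setting this equal to −1216 kJ gives 4D = 1812, so D = 453 kJ/mol.

D(O–H) ≈ 453 kJ/mol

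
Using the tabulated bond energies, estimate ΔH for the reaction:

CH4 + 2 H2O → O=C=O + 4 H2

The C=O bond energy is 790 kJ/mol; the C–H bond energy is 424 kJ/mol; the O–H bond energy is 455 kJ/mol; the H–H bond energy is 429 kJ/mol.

Bonds broken (reactants):
  C–H: 4 × 424 = 1696
  O–H: 4 × 455 = 1820
  Σ(broken) = 3516 kJ
Bonds formed (products):
  C=O: 2 × 790 = 1580
  H–H: 4 × 429 = 1716
  Σ(formed) = 3296 kJ
ΔH = Σ(broken) − Σ(formed) = 3516 − 3296 = +220 kJ

ΔH ≈ +220 kJ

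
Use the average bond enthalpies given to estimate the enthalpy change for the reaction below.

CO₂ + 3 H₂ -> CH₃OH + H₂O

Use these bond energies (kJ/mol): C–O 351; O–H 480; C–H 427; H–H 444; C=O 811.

ΔH ≈ −118 kJ

Bonds broken (reactants):
  C=O: 2 × 811 = 1622
  H–H: 3 × 444 = 1332
  Σ(broken) = 2954 kJ
Bonds formed (products):
  C–H: 3 × 427 = 1281
  C–O: 1 × 351 = 351
  O–H: 3 × 480 = 1440
  Σ(formed) = 3072 kJ
ΔH = Σ(broken) − Σ(formed) = 2954 − 3072 = −118 kJ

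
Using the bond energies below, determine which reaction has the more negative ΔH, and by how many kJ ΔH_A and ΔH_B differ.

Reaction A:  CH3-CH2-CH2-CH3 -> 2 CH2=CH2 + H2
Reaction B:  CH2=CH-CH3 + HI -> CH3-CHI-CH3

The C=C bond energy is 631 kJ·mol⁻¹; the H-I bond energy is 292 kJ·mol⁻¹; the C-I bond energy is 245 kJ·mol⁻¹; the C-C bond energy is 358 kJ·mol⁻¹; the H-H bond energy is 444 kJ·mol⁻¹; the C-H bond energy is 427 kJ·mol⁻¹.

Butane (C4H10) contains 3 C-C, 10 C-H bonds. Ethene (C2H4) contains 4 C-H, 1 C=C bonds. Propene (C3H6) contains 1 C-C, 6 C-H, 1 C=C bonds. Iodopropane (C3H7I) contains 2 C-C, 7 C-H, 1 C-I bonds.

Reaction A:
  Bonds broken (reactants):
    C-C: 3 × 358 = 1074
    C-H: 10 × 427 = 4270
    Σ(broken) = 5344 kJ
  Bonds formed (products):
    C-H: 8 × 427 = 3416
    C=C: 2 × 631 = 1262
    H-H: 1 × 444 = 444
    Σ(formed) = 5122 kJ
  ΔH_A = 5344 − 5122 = +222 kJ
Reaction B:
  Bonds broken (reactants):
    C-C: 1 × 358 = 358
    C-H: 6 × 427 = 2562
    C=C: 1 × 631 = 631
    H-I: 1 × 292 = 292
    Σ(broken) = 3843 kJ
  Bonds formed (products):
    C-C: 2 × 358 = 716
    C-H: 7 × 427 = 2989
    C-I: 1 × 245 = 245
    Σ(formed) = 3950 kJ
  ΔH_B = 3843 − 3950 = −107 kJ
ΔH_A − ΔH_B = +329 kJ, so reaction B has the more negative ΔH; |ΔH_A − ΔH_B| = 329 kJ.

Reaction B, by 329 kJ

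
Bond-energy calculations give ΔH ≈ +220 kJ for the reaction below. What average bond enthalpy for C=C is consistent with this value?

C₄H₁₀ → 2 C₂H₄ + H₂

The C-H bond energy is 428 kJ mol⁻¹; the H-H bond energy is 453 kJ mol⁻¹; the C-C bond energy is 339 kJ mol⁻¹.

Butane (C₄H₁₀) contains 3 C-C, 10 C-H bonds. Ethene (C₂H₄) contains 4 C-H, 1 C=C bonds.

Let D be the C=C bond energy.
Σ(broken) = 3×339 + 10×428 = 5297
Σ(formed) = 8×428 + 2×D + 1×453 = 3877 + 2D
ΔH = Σ(broken) − Σ(formed) = (5297) − (3877 + 2D) = +1420 − 2D
Setting this equal to +220 kJ gives 2D = 1200, so D = 600 kJ/mol.

D(C=C) ≈ 600 kJ/mol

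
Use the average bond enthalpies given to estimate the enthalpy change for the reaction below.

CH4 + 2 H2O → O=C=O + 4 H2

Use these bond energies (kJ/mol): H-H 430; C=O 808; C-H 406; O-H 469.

ΔH ≈ +164 kJ

Bonds broken (reactants):
  C-H: 4 × 406 = 1624
  O-H: 4 × 469 = 1876
  Σ(broken) = 3500 kJ
Bonds formed (products):
  C=O: 2 × 808 = 1616
  H-H: 4 × 430 = 1720
  Σ(formed) = 3336 kJ
ΔH = Σ(broken) − Σ(formed) = 3500 − 3336 = +164 kJ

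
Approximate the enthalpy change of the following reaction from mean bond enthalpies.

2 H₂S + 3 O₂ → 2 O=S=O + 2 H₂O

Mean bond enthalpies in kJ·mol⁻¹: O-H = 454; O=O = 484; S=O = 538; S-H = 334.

Bonds broken (reactants):
  O=O: 3 × 484 = 1452
  S-H: 4 × 334 = 1336
  Σ(broken) = 2788 kJ
Bonds formed (products):
  O-H: 4 × 454 = 1816
  S=O: 4 × 538 = 2152
  Σ(formed) = 3968 kJ
ΔH = Σ(broken) − Σ(formed) = 2788 − 3968 = −1180 kJ

ΔH ≈ −1180 kJ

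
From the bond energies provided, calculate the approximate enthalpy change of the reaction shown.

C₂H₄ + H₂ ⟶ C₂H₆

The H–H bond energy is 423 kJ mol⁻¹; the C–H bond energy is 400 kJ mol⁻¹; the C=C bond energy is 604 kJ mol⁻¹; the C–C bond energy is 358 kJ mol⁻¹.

ΔH ≈ −131 kJ

Bonds broken (reactants):
  C–H: 4 × 400 = 1600
  C=C: 1 × 604 = 604
  H–H: 1 × 423 = 423
  Σ(broken) = 2627 kJ
Bonds formed (products):
  C–C: 1 × 358 = 358
  C–H: 6 × 400 = 2400
  Σ(formed) = 2758 kJ
ΔH = Σ(broken) − Σ(formed) = 2627 − 2758 = −131 kJ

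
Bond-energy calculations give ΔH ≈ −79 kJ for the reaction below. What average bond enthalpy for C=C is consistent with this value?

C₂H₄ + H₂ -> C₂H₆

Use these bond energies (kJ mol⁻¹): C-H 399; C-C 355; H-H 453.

Let D be the C=C bond energy.
Σ(broken) = 4×399 + 1×D + 1×453 = 2049 + D
Σ(formed) = 1×355 + 6×399 = 2749
ΔH = Σ(broken) − Σ(formed) = (2049 + D) − (2749) = −700 + D
Setting this equal to −79 kJ gives D = 621 kJ/mol.

D(C=C) ≈ 621 kJ/mol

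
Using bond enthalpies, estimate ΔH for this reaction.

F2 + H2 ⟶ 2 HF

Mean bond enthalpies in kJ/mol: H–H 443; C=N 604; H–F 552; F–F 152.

Bonds broken (reactants):
  F–F: 1 × 152 = 152
  H–H: 1 × 443 = 443
  Σ(broken) = 595 kJ
Bonds formed (products):
  H–F: 2 × 552 = 1104
  Σ(formed) = 1104 kJ
ΔH = Σ(broken) − Σ(formed) = 595 − 1104 = −509 kJ

ΔH ≈ −509 kJ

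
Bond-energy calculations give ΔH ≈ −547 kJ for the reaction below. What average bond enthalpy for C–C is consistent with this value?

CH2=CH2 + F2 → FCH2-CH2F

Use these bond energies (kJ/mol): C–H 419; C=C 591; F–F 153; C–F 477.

D(C–C) ≈ 337 kJ/mol

Let D be the C–C bond energy.
Σ(broken) = 4×419 + 1×591 + 1×153 = 2420
Σ(formed) = 1×D + 2×477 + 4×419 = 2630 + D
ΔH = Σ(broken) − Σ(formed) = (2420) − (2630 + D) = −210 − D
Setting this equal to −547 kJ gives D = 337 kJ/mol.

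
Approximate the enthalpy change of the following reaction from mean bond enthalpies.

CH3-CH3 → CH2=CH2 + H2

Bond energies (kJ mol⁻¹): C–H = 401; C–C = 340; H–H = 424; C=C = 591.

ΔH ≈ +127 kJ

Bonds broken (reactants):
  C–C: 1 × 340 = 340
  C–H: 6 × 401 = 2406
  Σ(broken) = 2746 kJ
Bonds formed (products):
  C–H: 4 × 401 = 1604
  C=C: 1 × 591 = 591
  H–H: 1 × 424 = 424
  Σ(formed) = 2619 kJ
ΔH = Σ(broken) − Σ(formed) = 2746 − 2619 = +127 kJ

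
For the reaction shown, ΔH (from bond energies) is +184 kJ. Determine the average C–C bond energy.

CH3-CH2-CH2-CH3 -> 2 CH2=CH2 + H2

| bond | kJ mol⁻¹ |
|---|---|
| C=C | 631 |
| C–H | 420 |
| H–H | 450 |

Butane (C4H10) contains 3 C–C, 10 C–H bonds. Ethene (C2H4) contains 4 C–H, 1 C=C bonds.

D(C–C) ≈ 352 kJ/mol

Let D be the C–C bond energy.
Σ(broken) = 3×D + 10×420 = 4200 + 3D
Σ(formed) = 8×420 + 2×631 + 1×450 = 5072
ΔH = Σ(broken) − Σ(formed) = (4200 + 3D) − (5072) = −872 + 3D
Setting this equal to +184 kJ gives 3D = 1056, so D = 352 kJ/mol.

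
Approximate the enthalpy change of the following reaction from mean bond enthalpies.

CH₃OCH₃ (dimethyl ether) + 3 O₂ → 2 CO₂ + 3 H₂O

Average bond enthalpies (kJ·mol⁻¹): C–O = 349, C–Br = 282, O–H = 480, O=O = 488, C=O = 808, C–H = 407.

Bonds broken (reactants):
  C–H: 6 × 407 = 2442
  C–O: 2 × 349 = 698
  O=O: 3 × 488 = 1464
  Σ(broken) = 4604 kJ
Bonds formed (products):
  C=O: 4 × 808 = 3232
  O–H: 6 × 480 = 2880
  Σ(formed) = 6112 kJ
ΔH = Σ(broken) − Σ(formed) = 4604 − 6112 = −1508 kJ

ΔH ≈ −1508 kJ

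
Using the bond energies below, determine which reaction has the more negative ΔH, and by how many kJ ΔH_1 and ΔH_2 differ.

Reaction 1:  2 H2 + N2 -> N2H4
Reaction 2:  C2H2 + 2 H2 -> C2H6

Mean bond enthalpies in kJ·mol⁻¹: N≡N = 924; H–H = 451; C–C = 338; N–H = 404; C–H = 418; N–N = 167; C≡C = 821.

Reaction 1:
  Bonds broken (reactants):
    H–H: 2 × 451 = 902
    N≡N: 1 × 924 = 924
    Σ(broken) = 1826 kJ
  Bonds formed (products):
    N–H: 4 × 404 = 1616
    N–N: 1 × 167 = 167
    Σ(formed) = 1783 kJ
  ΔH_1 = 1826 − 1783 = +43 kJ
Reaction 2:
  Bonds broken (reactants):
    C≡C: 1 × 821 = 821
    C–H: 2 × 418 = 836
    H–H: 2 × 451 = 902
    Σ(broken) = 2559 kJ
  Bonds formed (products):
    C–C: 1 × 338 = 338
    C–H: 6 × 418 = 2508
    Σ(formed) = 2846 kJ
  ΔH_2 = 2559 − 2846 = −287 kJ
ΔH_1 − ΔH_2 = +330 kJ, so reaction 2 has the more negative ΔH; |ΔH_1 − ΔH_2| = 330 kJ.

Reaction 2, by 330 kJ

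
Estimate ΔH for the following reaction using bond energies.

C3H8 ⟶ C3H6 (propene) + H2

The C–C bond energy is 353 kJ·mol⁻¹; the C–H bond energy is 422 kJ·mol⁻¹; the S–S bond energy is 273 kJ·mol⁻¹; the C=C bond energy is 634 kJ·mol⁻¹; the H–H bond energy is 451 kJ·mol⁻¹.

ΔH ≈ +112 kJ

Bonds broken (reactants):
  C–C: 2 × 353 = 706
  C–H: 8 × 422 = 3376
  Σ(broken) = 4082 kJ
Bonds formed (products):
  C–C: 1 × 353 = 353
  C–H: 6 × 422 = 2532
  C=C: 1 × 634 = 634
  H–H: 1 × 451 = 451
  Σ(formed) = 3970 kJ
ΔH = Σ(broken) − Σ(formed) = 4082 − 3970 = +112 kJ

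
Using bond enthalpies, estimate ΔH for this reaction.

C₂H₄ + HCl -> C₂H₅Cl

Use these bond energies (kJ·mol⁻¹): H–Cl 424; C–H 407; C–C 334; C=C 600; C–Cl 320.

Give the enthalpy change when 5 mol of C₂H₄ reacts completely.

Bonds broken (reactants):
  C–H: 4 × 407 = 1628
  C=C: 1 × 600 = 600
  H–Cl: 1 × 424 = 424
  Σ(broken) = 2652 kJ
Bonds formed (products):
  C–C: 1 × 334 = 334
  C–Cl: 1 × 320 = 320
  C–H: 5 × 407 = 2035
  Σ(formed) = 2689 kJ
ΔH = Σ(broken) − Σ(formed) = 2652 − 2689 = −37 kJ
For 5× the reaction as written: 5 × (−37) = −185 kJ

ΔH = −185 kJ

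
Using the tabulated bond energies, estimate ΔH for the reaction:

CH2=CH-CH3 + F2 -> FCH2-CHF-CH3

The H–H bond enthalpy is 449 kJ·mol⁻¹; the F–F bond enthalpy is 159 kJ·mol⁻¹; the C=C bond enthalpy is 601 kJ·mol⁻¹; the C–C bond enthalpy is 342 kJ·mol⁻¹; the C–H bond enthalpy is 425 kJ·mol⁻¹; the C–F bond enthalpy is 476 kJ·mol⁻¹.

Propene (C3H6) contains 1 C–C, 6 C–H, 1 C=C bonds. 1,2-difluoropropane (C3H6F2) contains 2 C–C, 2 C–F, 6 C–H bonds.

ΔH ≈ −534 kJ

Bonds broken (reactants):
  C–C: 1 × 342 = 342
  C–H: 6 × 425 = 2550
  C=C: 1 × 601 = 601
  F–F: 1 × 159 = 159
  Σ(broken) = 3652 kJ
Bonds formed (products):
  C–C: 2 × 342 = 684
  C–F: 2 × 476 = 952
  C–H: 6 × 425 = 2550
  Σ(formed) = 4186 kJ
ΔH = Σ(broken) − Σ(formed) = 3652 − 4186 = −534 kJ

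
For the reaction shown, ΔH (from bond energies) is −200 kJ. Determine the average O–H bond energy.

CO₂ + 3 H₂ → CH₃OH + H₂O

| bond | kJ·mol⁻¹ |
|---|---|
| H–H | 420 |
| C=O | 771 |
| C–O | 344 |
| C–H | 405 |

D(O–H) ≈ 481 kJ/mol

Let D be the O–H bond energy.
Σ(broken) = 2×771 + 3×420 = 2802
Σ(formed) = 3×405 + 1×344 + 3×D = 1559 + 3D
ΔH = Σ(broken) − Σ(formed) = (2802) − (1559 + 3D) = +1243 − 3D
Setting this equal to −200 kJ gives 3D = 1443, so D = 481 kJ/mol.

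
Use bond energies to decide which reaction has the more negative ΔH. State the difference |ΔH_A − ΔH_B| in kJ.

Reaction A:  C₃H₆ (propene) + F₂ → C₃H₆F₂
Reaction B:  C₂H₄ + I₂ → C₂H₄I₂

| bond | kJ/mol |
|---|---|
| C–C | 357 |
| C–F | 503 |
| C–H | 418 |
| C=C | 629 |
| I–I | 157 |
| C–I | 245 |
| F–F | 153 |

Reaction A:
  Bonds broken (reactants):
    C–C: 1 × 357 = 357
    C–H: 6 × 418 = 2508
    C=C: 1 × 629 = 629
    F–F: 1 × 153 = 153
    Σ(broken) = 3647 kJ
  Bonds formed (products):
    C–C: 2 × 357 = 714
    C–F: 2 × 503 = 1006
    C–H: 6 × 418 = 2508
    Σ(formed) = 4228 kJ
  ΔH_A = 3647 − 4228 = −581 kJ
Reaction B:
  Bonds broken (reactants):
    C–H: 4 × 418 = 1672
    C=C: 1 × 629 = 629
    I–I: 1 × 157 = 157
    Σ(broken) = 2458 kJ
  Bonds formed (products):
    C–C: 1 × 357 = 357
    C–H: 4 × 418 = 1672
    C–I: 2 × 245 = 490
    Σ(formed) = 2519 kJ
  ΔH_B = 2458 − 2519 = −61 kJ
ΔH_A − ΔH_B = −520 kJ, so reaction A has the more negative ΔH; |ΔH_A − ΔH_B| = 520 kJ.

Reaction A, by 520 kJ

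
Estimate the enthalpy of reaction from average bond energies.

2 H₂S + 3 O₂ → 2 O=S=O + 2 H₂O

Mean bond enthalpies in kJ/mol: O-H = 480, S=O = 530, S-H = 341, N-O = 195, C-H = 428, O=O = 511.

Bonds broken (reactants):
  O=O: 3 × 511 = 1533
  S-H: 4 × 341 = 1364
  Σ(broken) = 2897 kJ
Bonds formed (products):
  O-H: 4 × 480 = 1920
  S=O: 4 × 530 = 2120
  Σ(formed) = 4040 kJ
ΔH = Σ(broken) − Σ(formed) = 2897 − 4040 = −1143 kJ

ΔH ≈ −1143 kJ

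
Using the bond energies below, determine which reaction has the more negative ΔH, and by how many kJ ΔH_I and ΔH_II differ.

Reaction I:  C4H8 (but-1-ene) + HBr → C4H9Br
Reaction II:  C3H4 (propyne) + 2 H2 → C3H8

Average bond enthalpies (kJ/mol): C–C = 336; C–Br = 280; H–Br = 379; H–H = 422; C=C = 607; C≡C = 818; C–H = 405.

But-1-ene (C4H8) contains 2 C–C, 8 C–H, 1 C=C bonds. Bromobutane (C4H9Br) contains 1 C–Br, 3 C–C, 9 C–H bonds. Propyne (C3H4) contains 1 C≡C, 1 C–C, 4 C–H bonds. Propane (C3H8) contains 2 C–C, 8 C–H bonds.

Reaction II, by 259 kJ

Reaction I:
  Bonds broken (reactants):
    C–C: 2 × 336 = 672
    C–H: 8 × 405 = 3240
    C=C: 1 × 607 = 607
    H–Br: 1 × 379 = 379
    Σ(broken) = 4898 kJ
  Bonds formed (products):
    C–Br: 1 × 280 = 280
    C–C: 3 × 336 = 1008
    C–H: 9 × 405 = 3645
    Σ(formed) = 4933 kJ
  ΔH_I = 4898 − 4933 = −35 kJ
Reaction II:
  Bonds broken (reactants):
    C≡C: 1 × 818 = 818
    C–C: 1 × 336 = 336
    C–H: 4 × 405 = 1620
    H–H: 2 × 422 = 844
    Σ(broken) = 3618 kJ
  Bonds formed (products):
    C–C: 2 × 336 = 672
    C–H: 8 × 405 = 3240
    Σ(formed) = 3912 kJ
  ΔH_II = 3618 − 3912 = −294 kJ
ΔH_I − ΔH_II = +259 kJ, so reaction II has the more negative ΔH; |ΔH_I − ΔH_II| = 259 kJ.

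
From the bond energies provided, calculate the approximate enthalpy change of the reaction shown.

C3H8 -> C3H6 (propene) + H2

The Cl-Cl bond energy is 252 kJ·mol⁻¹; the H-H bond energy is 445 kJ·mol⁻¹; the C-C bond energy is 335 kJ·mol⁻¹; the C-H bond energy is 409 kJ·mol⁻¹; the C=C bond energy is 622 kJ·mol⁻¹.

Bonds broken (reactants):
  C-C: 2 × 335 = 670
  C-H: 8 × 409 = 3272
  Σ(broken) = 3942 kJ
Bonds formed (products):
  C-C: 1 × 335 = 335
  C-H: 6 × 409 = 2454
  C=C: 1 × 622 = 622
  H-H: 1 × 445 = 445
  Σ(formed) = 3856 kJ
ΔH = Σ(broken) − Σ(formed) = 3942 − 3856 = +86 kJ

ΔH ≈ +86 kJ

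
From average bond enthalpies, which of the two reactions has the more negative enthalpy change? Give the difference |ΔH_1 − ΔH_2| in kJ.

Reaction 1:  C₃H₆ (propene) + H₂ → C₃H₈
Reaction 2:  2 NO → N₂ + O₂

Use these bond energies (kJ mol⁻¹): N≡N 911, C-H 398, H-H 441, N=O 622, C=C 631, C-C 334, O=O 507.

Reaction 2, by 116 kJ

Reaction 1:
  Bonds broken (reactants):
    C-C: 1 × 334 = 334
    C-H: 6 × 398 = 2388
    C=C: 1 × 631 = 631
    H-H: 1 × 441 = 441
    Σ(broken) = 3794 kJ
  Bonds formed (products):
    C-C: 2 × 334 = 668
    C-H: 8 × 398 = 3184
    Σ(formed) = 3852 kJ
  ΔH_1 = 3794 − 3852 = −58 kJ
Reaction 2:
  Bonds broken (reactants):
    N=O: 2 × 622 = 1244
    Σ(broken) = 1244 kJ
  Bonds formed (products):
    N≡N: 1 × 911 = 911
    O=O: 1 × 507 = 507
    Σ(formed) = 1418 kJ
  ΔH_2 = 1244 − 1418 = −174 kJ
ΔH_1 − ΔH_2 = +116 kJ, so reaction 2 has the more negative ΔH; |ΔH_1 − ΔH_2| = 116 kJ.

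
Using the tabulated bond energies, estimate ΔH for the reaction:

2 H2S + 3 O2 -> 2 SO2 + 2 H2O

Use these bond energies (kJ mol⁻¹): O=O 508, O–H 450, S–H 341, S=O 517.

ΔH ≈ −980 kJ

Bonds broken (reactants):
  O=O: 3 × 508 = 1524
  S–H: 4 × 341 = 1364
  Σ(broken) = 2888 kJ
Bonds formed (products):
  O–H: 4 × 450 = 1800
  S=O: 4 × 517 = 2068
  Σ(formed) = 3868 kJ
ΔH = Σ(broken) − Σ(formed) = 2888 − 3868 = −980 kJ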